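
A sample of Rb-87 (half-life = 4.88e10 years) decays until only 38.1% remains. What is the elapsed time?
t = t½ × log₂(N₀/N) = 6.794e10 years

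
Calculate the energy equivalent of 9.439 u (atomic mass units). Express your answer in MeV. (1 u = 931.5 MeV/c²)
E = mc² = 8792 MeV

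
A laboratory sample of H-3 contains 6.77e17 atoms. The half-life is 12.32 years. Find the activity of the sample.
A = λN = 3.809e16 decays/year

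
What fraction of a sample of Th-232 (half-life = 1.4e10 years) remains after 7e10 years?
N/N₀ = (1/2)^(t/t½) = 0.03125 = 3.12%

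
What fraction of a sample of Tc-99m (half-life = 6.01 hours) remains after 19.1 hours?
N/N₀ = (1/2)^(t/t½) = 0.1105 = 11%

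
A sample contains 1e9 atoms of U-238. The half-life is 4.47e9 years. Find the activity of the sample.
A = λN = 0.1551 decays/year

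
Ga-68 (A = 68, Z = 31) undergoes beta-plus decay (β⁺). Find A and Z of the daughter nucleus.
Daughter: A = 68, Z = 30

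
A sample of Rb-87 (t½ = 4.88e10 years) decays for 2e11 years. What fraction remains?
N/N₀ = (1/2)^(t/t½) = 0.05838 = 5.84%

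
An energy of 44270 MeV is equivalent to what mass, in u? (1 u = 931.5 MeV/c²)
m = E/c² = 47.53 u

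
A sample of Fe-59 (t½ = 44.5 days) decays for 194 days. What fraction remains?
N/N₀ = (1/2)^(t/t½) = 0.04871 = 4.87%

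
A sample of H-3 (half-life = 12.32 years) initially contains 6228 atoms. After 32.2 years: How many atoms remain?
N = N₀(1/2)^(t/t½) = 1018 atoms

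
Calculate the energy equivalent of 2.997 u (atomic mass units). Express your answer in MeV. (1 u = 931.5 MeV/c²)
E = mc² = 2792 MeV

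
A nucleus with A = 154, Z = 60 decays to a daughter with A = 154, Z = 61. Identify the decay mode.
ΔA = 0, ΔZ = +1 ⇒ beta-minus decay (β⁻)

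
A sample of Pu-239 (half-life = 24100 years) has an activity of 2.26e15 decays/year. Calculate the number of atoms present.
N = A/λ = 7.858e19 atoms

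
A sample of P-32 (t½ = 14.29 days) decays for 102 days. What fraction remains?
N/N₀ = (1/2)^(t/t½) = 0.007101 = 0.71%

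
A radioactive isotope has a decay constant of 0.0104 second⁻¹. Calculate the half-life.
t½ = ln(2)/λ = 66.65 seconds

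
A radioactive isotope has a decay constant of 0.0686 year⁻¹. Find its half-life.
t½ = ln(2)/λ = 10.1 years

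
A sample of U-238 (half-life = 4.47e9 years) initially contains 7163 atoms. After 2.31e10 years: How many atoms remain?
N = N₀(1/2)^(t/t½) = 199.3 atoms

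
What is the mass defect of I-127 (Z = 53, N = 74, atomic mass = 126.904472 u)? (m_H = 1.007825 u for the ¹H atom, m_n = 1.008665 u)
Δm = Z·m_H + N·m_n − M = 1.151 u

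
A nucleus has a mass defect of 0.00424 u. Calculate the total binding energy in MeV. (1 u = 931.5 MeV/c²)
B.E. = Δm × 931.5 = 3.95 MeV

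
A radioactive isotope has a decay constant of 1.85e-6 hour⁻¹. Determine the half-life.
t½ = ln(2)/λ = 3.747e5 hours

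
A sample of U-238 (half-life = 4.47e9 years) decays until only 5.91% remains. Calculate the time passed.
t = t½ × log₂(N₀/N) = 1.824e10 years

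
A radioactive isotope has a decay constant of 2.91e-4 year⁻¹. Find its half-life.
t½ = ln(2)/λ = 2382 years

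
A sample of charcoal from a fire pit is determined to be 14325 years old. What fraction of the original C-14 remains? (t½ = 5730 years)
N/N₀ = (1/2)^(t/t½) = 0.1768 = 17.7%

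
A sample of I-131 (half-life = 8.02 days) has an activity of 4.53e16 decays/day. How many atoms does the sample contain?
N = A/λ = 5.241e17 atoms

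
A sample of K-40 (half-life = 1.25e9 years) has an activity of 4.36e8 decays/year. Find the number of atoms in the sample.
N = A/λ = 7.863e17 atoms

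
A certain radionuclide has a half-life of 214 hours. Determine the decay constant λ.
λ = ln(2)/t½ = 0.003239 hour⁻¹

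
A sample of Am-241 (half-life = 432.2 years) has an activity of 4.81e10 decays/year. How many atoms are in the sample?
N = A/λ = 2.999e13 atoms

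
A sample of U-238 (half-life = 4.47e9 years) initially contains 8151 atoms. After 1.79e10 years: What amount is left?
N = N₀(1/2)^(t/t½) = 507.9 atoms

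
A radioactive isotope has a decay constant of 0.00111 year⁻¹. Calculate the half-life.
t½ = ln(2)/λ = 624.5 years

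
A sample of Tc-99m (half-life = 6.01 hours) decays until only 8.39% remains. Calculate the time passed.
t = t½ × log₂(N₀/N) = 21.49 hours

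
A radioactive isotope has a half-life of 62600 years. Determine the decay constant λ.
λ = ln(2)/t½ = 1.107e-5 year⁻¹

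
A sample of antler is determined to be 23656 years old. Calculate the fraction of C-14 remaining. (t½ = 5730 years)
N/N₀ = (1/2)^(t/t½) = 0.05718 = 5.72%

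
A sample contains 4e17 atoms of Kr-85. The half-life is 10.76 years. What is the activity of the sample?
A = λN = 2.577e16 decays/year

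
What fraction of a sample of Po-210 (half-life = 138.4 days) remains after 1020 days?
N/N₀ = (1/2)^(t/t½) = 0.006045 = 0.605%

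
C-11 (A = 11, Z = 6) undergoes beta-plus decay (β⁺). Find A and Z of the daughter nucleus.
Daughter: A = 11, Z = 5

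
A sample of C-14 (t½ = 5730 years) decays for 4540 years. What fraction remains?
N/N₀ = (1/2)^(t/t½) = 0.5774 = 57.7%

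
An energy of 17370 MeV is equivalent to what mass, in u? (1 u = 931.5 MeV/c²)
m = E/c² = 18.65 u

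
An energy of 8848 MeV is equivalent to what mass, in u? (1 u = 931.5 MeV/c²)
m = E/c² = 9.499 u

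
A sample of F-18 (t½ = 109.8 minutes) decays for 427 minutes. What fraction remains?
N/N₀ = (1/2)^(t/t½) = 0.0675 = 6.75%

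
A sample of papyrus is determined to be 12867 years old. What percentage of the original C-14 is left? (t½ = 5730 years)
N/N₀ = (1/2)^(t/t½) = 0.2109 = 21.1%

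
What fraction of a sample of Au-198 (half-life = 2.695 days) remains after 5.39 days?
N/N₀ = (1/2)^(t/t½) = 0.25 = 25%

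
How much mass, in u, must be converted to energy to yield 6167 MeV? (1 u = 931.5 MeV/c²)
m = E/c² = 6.621 u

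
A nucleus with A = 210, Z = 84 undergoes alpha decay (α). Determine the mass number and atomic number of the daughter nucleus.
Daughter: A = 206, Z = 82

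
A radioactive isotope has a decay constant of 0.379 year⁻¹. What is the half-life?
t½ = ln(2)/λ = 1.829 years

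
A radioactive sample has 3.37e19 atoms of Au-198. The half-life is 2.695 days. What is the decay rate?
A = λN = 8.668e18 decays/day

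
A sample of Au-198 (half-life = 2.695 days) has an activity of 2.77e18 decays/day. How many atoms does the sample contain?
N = A/λ = 1.077e19 atoms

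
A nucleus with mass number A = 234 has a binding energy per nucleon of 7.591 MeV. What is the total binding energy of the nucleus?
B.E. = 7.591 × 234 = 1776 MeV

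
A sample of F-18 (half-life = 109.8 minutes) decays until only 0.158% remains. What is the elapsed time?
t = t½ × log₂(N₀/N) = 1022 minutes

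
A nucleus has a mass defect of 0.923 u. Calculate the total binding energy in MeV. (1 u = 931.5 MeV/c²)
B.E. = Δm × 931.5 = 859.8 MeV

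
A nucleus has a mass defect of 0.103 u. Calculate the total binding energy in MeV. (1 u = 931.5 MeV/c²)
B.E. = Δm × 931.5 = 95.94 MeV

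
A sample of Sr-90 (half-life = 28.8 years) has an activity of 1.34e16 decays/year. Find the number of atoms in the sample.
N = A/λ = 5.568e17 atoms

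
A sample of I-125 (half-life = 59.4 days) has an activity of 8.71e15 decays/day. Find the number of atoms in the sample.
N = A/λ = 7.464e17 atoms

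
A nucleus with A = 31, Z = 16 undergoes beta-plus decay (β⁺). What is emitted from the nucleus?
β⁺: positron (e⁺) + neutrino (νₑ)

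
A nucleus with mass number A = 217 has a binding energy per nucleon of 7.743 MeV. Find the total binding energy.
B.E. = 7.743 × 217 = 1680 MeV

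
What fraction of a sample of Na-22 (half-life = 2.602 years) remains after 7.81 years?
N/N₀ = (1/2)^(t/t½) = 0.1249 = 12.5%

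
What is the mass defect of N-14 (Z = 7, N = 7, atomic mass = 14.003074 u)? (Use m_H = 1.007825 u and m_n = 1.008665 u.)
Δm = Z·m_H + N·m_n − M = 0.1124 u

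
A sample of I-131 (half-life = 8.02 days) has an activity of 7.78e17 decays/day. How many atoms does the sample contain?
N = A/λ = 9.002e18 atoms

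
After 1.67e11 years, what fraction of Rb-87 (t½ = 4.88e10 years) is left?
N/N₀ = (1/2)^(t/t½) = 0.09329 = 9.33%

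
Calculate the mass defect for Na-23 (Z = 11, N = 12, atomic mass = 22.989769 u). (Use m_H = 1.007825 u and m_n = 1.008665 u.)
Δm = Z·m_H + N·m_n − M = 0.2003 u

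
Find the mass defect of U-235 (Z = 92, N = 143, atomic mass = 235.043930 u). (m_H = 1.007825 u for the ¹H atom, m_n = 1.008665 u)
Δm = Z·m_H + N·m_n − M = 1.915 u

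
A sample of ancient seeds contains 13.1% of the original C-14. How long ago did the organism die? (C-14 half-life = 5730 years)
Age = t½ × log₂(1/ratio) = 16800 years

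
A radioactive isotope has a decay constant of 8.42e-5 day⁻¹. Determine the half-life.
t½ = ln(2)/λ = 8232 days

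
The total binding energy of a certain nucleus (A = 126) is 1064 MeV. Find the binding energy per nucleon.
B.E./A = 1064/126 = 8.444 MeV/nucleon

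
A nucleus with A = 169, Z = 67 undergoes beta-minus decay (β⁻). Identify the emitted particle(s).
β⁻: electron (e⁻) + antineutrino (ν̄ₑ)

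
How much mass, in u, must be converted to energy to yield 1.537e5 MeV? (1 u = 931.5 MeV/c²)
m = E/c² = 165 u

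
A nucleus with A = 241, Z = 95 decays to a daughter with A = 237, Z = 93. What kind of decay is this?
ΔA = -4, ΔZ = -2 ⇒ alpha decay (α)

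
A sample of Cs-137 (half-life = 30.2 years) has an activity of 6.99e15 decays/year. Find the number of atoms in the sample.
N = A/λ = 3.046e17 atoms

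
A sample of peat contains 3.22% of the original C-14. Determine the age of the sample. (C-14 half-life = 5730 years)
Age = t½ × log₂(1/ratio) = 28400 years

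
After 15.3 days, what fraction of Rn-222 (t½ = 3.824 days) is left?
N/N₀ = (1/2)^(t/t½) = 0.06245 = 6.25%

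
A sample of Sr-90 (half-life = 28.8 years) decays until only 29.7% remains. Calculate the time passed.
t = t½ × log₂(N₀/N) = 50.44 years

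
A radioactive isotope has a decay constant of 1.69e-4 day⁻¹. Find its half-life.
t½ = ln(2)/λ = 4101 days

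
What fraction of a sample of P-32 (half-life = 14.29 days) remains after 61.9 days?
N/N₀ = (1/2)^(t/t½) = 0.04966 = 4.97%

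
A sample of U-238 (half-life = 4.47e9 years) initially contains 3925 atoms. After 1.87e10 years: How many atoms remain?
N = N₀(1/2)^(t/t½) = 216 atoms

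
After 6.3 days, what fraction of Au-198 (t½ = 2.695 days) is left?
N/N₀ = (1/2)^(t/t½) = 0.1978 = 19.8%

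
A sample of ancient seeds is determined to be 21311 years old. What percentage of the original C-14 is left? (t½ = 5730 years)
N/N₀ = (1/2)^(t/t½) = 0.07593 = 7.59%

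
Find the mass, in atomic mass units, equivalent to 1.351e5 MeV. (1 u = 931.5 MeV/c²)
m = E/c² = 145 u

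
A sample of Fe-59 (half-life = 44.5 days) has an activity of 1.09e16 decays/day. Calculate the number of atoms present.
N = A/λ = 6.998e17 atoms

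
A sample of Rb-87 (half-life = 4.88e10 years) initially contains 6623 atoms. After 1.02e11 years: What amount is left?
N = N₀(1/2)^(t/t½) = 1555 atoms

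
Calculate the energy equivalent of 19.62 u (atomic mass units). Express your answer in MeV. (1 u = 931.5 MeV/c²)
E = mc² = 18280 MeV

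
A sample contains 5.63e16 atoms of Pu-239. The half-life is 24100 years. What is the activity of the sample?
A = λN = 1.619e12 decays/year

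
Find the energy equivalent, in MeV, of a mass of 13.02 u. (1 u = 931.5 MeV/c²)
E = mc² = 12130 MeV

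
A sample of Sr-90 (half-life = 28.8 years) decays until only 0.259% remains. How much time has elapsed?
t = t½ × log₂(N₀/N) = 247.5 years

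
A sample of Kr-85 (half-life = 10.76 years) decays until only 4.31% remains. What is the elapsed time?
t = t½ × log₂(N₀/N) = 48.81 years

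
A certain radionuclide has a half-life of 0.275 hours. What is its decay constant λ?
λ = ln(2)/t½ = 2.521 hour⁻¹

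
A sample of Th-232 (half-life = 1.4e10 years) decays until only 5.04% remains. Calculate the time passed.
t = t½ × log₂(N₀/N) = 6.035e10 years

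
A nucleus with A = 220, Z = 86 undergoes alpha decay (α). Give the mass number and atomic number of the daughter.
Daughter: A = 216, Z = 84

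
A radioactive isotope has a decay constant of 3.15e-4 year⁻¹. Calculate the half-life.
t½ = ln(2)/λ = 2200 years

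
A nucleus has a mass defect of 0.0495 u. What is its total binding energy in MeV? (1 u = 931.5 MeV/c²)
B.E. = Δm × 931.5 = 46.11 MeV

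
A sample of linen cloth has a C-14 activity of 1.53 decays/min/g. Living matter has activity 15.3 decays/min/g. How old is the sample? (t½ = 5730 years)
Age = t½ × log₂(A₀/A) = 19030 years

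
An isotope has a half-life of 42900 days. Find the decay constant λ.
λ = ln(2)/t½ = 1.616e-5 day⁻¹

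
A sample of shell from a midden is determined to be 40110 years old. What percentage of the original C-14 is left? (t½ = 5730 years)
N/N₀ = (1/2)^(t/t½) = 0.007812 = 0.781%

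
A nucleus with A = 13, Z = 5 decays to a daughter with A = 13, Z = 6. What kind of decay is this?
ΔA = 0, ΔZ = +1 ⇒ beta-minus decay (β⁻)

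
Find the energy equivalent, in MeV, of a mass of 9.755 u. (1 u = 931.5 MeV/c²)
E = mc² = 9087 MeV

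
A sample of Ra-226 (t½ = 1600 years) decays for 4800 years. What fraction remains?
N/N₀ = (1/2)^(t/t½) = 0.125 = 12.5%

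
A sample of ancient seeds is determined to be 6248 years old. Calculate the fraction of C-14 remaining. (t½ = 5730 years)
N/N₀ = (1/2)^(t/t½) = 0.4696 = 47%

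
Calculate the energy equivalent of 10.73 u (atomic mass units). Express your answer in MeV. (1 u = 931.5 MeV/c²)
E = mc² = 9995 MeV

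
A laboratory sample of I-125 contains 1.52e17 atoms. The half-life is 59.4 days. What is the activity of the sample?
A = λN = 1.774e15 decays/day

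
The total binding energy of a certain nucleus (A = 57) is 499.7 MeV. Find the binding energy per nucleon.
B.E./A = 499.7/57 = 8.767 MeV/nucleon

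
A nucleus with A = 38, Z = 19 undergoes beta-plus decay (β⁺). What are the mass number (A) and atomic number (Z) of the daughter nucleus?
Daughter: A = 38, Z = 18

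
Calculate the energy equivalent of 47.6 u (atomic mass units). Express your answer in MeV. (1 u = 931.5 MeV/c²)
E = mc² = 44340 MeV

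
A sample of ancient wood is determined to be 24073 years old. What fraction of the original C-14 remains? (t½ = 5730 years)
N/N₀ = (1/2)^(t/t½) = 0.05436 = 5.44%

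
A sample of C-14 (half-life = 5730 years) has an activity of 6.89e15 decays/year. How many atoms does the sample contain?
N = A/λ = 5.696e19 atoms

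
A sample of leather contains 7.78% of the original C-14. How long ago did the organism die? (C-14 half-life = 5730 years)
Age = t½ × log₂(1/ratio) = 21110 years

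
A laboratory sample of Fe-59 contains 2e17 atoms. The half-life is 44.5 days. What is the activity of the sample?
A = λN = 3.115e15 decays/day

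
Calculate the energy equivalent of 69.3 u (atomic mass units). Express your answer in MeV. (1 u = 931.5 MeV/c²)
E = mc² = 64550 MeV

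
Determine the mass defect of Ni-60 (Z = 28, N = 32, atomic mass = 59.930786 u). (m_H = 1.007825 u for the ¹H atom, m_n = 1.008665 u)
Δm = Z·m_H + N·m_n − M = 0.5656 u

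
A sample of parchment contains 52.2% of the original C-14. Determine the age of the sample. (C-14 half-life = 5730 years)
Age = t½ × log₂(1/ratio) = 5374 years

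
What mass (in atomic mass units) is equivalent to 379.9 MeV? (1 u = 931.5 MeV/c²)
m = E/c² = 0.4078 u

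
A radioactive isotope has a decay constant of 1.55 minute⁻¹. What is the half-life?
t½ = ln(2)/λ = 0.4472 minutes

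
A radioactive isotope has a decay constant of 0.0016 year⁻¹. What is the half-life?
t½ = ln(2)/λ = 433.2 years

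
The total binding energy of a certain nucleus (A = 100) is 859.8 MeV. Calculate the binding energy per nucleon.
B.E./A = 859.8/100 = 8.598 MeV/nucleon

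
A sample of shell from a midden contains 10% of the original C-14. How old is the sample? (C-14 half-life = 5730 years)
Age = t½ × log₂(1/ratio) = 19030 years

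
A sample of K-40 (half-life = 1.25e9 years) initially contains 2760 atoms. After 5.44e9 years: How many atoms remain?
N = N₀(1/2)^(t/t½) = 135.2 atoms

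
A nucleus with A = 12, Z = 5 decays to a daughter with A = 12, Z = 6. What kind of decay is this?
ΔA = 0, ΔZ = +1 ⇒ beta-minus decay (β⁻)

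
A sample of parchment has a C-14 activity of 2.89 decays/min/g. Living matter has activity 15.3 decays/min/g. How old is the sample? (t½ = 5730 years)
Age = t½ × log₂(A₀/A) = 13780 years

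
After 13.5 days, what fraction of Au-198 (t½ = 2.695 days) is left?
N/N₀ = (1/2)^(t/t½) = 0.03105 = 3.1%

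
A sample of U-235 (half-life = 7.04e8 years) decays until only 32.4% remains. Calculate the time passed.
t = t½ × log₂(N₀/N) = 1.145e9 years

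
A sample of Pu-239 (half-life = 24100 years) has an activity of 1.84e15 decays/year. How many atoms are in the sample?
N = A/λ = 6.397e19 atoms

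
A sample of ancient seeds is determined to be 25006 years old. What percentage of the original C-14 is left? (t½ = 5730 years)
N/N₀ = (1/2)^(t/t½) = 0.04856 = 4.86%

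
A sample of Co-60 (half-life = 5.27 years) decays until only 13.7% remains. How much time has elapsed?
t = t½ × log₂(N₀/N) = 15.11 years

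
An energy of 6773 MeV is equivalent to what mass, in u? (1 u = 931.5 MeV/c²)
m = E/c² = 7.271 u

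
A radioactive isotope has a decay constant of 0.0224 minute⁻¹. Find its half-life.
t½ = ln(2)/λ = 30.94 minutes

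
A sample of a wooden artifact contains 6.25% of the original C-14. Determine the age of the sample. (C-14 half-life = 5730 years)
Age = t½ × log₂(1/ratio) = 22920 years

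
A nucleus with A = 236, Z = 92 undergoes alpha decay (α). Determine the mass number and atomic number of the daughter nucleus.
Daughter: A = 232, Z = 90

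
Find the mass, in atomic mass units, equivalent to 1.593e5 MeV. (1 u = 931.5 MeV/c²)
m = E/c² = 171 u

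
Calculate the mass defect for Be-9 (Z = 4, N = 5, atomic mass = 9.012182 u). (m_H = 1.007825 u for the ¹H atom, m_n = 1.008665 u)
Δm = Z·m_H + N·m_n − M = 0.06244 u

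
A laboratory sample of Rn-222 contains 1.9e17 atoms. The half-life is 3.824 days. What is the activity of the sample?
A = λN = 3.444e16 decays/day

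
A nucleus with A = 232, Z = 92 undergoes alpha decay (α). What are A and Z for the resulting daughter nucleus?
Daughter: A = 228, Z = 90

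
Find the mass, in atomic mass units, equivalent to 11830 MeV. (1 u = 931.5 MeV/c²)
m = E/c² = 12.7 u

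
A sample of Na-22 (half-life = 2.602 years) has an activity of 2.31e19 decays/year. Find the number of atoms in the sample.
N = A/λ = 8.671e19 atoms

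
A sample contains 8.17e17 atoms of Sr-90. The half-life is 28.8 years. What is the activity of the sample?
A = λN = 1.966e16 decays/year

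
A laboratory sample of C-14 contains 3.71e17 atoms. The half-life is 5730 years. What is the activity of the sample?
A = λN = 4.488e13 decays/year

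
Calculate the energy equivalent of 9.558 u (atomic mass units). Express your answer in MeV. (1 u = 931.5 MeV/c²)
E = mc² = 8903 MeV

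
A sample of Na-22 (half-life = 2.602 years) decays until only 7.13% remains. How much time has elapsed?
t = t½ × log₂(N₀/N) = 9.914 years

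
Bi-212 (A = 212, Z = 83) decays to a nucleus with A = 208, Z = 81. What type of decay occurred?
ΔA = -4, ΔZ = -2 ⇒ alpha decay (α)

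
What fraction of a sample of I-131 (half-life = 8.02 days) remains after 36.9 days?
N/N₀ = (1/2)^(t/t½) = 0.04121 = 4.12%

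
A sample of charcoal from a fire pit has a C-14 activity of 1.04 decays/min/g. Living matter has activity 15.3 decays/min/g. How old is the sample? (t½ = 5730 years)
Age = t½ × log₂(A₀/A) = 22230 years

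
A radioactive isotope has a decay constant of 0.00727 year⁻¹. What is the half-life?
t½ = ln(2)/λ = 95.34 years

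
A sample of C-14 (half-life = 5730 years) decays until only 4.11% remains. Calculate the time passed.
t = t½ × log₂(N₀/N) = 26390 years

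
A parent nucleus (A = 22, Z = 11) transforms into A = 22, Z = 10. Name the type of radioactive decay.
ΔA = 0, ΔZ = -1 ⇒ beta-plus decay (β⁺) or electron capture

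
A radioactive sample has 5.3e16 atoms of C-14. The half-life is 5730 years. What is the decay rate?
A = λN = 6.411e12 decays/year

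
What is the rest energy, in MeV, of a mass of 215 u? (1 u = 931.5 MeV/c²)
E = mc² = 2.003e5 MeV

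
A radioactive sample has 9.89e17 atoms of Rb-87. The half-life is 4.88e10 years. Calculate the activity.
A = λN = 1.405e7 decays/year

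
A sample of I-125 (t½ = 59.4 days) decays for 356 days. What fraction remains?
N/N₀ = (1/2)^(t/t½) = 0.0157 = 1.57%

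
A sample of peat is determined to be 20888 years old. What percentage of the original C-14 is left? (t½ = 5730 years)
N/N₀ = (1/2)^(t/t½) = 0.07992 = 7.99%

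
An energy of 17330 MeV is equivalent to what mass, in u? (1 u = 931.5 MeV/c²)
m = E/c² = 18.6 u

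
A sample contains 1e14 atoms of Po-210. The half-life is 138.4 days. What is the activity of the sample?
A = λN = 5.008e11 decays/day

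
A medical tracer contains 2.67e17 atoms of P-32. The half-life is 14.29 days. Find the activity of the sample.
A = λN = 1.295e16 decays/day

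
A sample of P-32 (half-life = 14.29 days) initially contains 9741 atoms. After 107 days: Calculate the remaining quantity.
N = N₀(1/2)^(t/t½) = 54.27 atoms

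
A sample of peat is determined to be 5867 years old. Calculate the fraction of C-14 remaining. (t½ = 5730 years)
N/N₀ = (1/2)^(t/t½) = 0.4918 = 49.2%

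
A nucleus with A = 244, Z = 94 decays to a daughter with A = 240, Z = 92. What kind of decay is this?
ΔA = -4, ΔZ = -2 ⇒ alpha decay (α)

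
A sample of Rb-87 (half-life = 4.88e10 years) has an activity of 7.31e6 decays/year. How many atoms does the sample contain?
N = A/λ = 5.146e17 atoms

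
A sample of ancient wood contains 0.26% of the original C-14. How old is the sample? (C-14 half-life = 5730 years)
Age = t½ × log₂(1/ratio) = 49210 years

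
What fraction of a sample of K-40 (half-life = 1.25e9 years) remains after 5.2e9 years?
N/N₀ = (1/2)^(t/t½) = 0.05594 = 5.59%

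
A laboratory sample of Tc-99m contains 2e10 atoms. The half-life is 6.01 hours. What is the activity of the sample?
A = λN = 2.307e9 decays/hour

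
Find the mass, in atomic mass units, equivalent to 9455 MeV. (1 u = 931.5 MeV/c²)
m = E/c² = 10.15 u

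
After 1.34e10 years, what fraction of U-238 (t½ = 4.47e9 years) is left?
N/N₀ = (1/2)^(t/t½) = 0.1252 = 12.5%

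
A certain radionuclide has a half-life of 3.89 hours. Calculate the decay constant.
λ = ln(2)/t½ = 0.1782 hour⁻¹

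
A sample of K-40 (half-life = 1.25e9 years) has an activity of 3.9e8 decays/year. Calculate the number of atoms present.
N = A/λ = 7.033e17 atoms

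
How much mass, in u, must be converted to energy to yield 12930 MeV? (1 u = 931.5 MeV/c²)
m = E/c² = 13.88 u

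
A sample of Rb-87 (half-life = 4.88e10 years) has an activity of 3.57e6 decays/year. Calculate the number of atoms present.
N = A/λ = 2.513e17 atoms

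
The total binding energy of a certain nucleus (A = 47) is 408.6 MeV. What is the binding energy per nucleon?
B.E./A = 408.6/47 = 8.694 MeV/nucleon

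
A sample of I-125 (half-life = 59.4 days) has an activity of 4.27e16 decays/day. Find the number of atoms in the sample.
N = A/λ = 3.659e18 atoms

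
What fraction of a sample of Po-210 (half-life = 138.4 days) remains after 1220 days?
N/N₀ = (1/2)^(t/t½) = 0.00222 = 0.222%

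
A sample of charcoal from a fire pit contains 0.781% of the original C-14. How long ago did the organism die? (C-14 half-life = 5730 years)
Age = t½ × log₂(1/ratio) = 40110 years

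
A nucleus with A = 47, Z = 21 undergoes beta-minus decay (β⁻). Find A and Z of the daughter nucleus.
Daughter: A = 47, Z = 22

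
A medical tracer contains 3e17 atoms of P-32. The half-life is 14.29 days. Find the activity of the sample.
A = λN = 1.455e16 decays/day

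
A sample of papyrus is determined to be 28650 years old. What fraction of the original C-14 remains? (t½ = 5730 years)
N/N₀ = (1/2)^(t/t½) = 0.03125 = 3.12%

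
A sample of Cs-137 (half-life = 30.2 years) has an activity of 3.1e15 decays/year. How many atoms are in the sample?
N = A/λ = 1.351e17 atoms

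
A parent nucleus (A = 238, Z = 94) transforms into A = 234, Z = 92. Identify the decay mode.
ΔA = -4, ΔZ = -2 ⇒ alpha decay (α)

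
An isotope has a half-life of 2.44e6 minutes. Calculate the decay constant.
λ = ln(2)/t½ = 2.841e-7 minute⁻¹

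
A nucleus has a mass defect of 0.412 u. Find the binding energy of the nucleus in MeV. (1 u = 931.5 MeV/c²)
B.E. = Δm × 931.5 = 383.8 MeV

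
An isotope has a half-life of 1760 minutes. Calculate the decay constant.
λ = ln(2)/t½ = 3.938e-4 minute⁻¹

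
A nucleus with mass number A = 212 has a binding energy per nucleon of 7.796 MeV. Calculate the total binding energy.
B.E. = 7.796 × 212 = 1653 MeV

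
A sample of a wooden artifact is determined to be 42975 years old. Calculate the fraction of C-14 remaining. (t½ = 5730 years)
N/N₀ = (1/2)^(t/t½) = 0.005524 = 0.552%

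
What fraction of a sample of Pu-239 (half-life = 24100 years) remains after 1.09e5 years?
N/N₀ = (1/2)^(t/t½) = 0.0435 = 4.35%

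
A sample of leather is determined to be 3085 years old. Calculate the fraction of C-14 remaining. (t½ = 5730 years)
N/N₀ = (1/2)^(t/t½) = 0.6885 = 68.9%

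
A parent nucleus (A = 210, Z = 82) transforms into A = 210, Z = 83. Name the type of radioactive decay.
ΔA = 0, ΔZ = +1 ⇒ beta-minus decay (β⁻)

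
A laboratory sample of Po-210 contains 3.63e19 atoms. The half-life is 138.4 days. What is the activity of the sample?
A = λN = 1.818e17 decays/day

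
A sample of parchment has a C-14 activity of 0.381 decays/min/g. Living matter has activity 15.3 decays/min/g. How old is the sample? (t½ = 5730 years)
Age = t½ × log₂(A₀/A) = 30530 years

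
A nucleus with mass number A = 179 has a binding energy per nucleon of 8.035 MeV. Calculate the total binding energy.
B.E. = 8.035 × 179 = 1438 MeV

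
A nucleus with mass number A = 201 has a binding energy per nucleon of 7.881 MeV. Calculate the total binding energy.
B.E. = 7.881 × 201 = 1584 MeV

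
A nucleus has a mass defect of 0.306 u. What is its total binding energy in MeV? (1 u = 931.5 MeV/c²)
B.E. = Δm × 931.5 = 285 MeV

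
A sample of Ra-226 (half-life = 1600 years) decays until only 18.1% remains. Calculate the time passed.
t = t½ × log₂(N₀/N) = 3946 years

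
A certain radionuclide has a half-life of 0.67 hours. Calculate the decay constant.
λ = ln(2)/t½ = 1.035 hour⁻¹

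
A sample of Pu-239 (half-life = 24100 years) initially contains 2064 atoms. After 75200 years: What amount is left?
N = N₀(1/2)^(t/t½) = 237.4 atoms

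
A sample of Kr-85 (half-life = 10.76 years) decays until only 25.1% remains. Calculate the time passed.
t = t½ × log₂(N₀/N) = 21.46 years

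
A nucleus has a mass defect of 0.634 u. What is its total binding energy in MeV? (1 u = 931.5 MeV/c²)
B.E. = Δm × 931.5 = 590.6 MeV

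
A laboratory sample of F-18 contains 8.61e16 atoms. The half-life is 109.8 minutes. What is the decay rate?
A = λN = 5.435e14 decays/minute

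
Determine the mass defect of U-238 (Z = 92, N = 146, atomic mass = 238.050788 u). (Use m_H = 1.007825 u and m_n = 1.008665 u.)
Δm = Z·m_H + N·m_n − M = 1.934 u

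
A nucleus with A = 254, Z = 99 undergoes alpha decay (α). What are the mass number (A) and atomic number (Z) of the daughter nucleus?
Daughter: A = 250, Z = 97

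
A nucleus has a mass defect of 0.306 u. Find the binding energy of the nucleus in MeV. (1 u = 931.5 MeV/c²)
B.E. = Δm × 931.5 = 285 MeV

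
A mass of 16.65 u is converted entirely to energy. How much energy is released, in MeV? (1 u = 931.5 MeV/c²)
E = mc² = 15510 MeV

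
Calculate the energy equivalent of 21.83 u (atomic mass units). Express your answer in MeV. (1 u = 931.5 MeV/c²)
E = mc² = 20330 MeV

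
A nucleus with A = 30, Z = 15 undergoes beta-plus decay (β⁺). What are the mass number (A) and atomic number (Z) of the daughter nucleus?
Daughter: A = 30, Z = 14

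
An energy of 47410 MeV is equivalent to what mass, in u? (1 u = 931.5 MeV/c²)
m = E/c² = 50.9 u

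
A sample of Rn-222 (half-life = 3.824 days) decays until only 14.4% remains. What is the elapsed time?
t = t½ × log₂(N₀/N) = 10.69 days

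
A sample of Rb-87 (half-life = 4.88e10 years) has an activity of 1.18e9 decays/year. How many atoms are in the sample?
N = A/λ = 8.308e19 atoms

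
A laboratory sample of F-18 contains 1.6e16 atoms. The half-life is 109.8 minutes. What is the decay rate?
A = λN = 1.01e14 decays/minute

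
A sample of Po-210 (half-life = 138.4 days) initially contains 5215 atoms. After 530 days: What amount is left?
N = N₀(1/2)^(t/t½) = 366.8 atoms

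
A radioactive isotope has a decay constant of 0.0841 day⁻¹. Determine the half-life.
t½ = ln(2)/λ = 8.242 days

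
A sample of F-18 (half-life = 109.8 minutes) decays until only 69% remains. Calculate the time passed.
t = t½ × log₂(N₀/N) = 58.78 minutes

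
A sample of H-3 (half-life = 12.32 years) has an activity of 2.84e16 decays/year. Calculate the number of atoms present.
N = A/λ = 5.048e17 atoms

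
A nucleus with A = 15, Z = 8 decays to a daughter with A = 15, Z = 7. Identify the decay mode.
ΔA = 0, ΔZ = -1 ⇒ beta-plus decay (β⁺) or electron capture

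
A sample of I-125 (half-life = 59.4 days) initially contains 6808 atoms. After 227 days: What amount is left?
N = N₀(1/2)^(t/t½) = 481.5 atoms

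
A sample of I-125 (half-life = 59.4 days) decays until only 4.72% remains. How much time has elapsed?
t = t½ × log₂(N₀/N) = 261.7 days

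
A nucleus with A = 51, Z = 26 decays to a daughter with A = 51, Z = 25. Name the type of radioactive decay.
ΔA = 0, ΔZ = -1 ⇒ beta-plus decay (β⁺) or electron capture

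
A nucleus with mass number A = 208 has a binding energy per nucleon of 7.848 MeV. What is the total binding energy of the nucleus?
B.E. = 7.848 × 208 = 1632 MeV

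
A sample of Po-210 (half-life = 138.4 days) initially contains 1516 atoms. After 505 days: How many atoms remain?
N = N₀(1/2)^(t/t½) = 120.9 atoms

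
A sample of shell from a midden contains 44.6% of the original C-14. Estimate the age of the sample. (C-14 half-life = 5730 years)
Age = t½ × log₂(1/ratio) = 6675 years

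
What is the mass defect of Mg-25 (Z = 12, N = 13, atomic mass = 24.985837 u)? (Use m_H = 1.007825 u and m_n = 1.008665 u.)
Δm = Z·m_H + N·m_n − M = 0.2207 u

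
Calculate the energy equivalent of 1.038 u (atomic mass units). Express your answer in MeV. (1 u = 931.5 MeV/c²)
E = mc² = 966.9 MeV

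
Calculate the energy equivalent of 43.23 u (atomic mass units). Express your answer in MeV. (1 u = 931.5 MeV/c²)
E = mc² = 40270 MeV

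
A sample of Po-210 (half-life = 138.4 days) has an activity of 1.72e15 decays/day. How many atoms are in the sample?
N = A/λ = 3.434e17 atoms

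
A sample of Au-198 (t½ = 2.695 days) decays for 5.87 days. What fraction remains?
N/N₀ = (1/2)^(t/t½) = 0.221 = 22.1%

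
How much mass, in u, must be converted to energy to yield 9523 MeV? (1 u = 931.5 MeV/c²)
m = E/c² = 10.22 u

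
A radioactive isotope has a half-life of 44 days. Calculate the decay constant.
λ = ln(2)/t½ = 0.01575 day⁻¹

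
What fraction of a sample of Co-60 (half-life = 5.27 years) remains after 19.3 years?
N/N₀ = (1/2)^(t/t½) = 0.07899 = 7.9%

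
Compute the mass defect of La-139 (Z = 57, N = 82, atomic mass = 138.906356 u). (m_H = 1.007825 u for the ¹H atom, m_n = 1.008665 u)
Δm = Z·m_H + N·m_n − M = 1.25 u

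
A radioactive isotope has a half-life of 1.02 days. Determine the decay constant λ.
λ = ln(2)/t½ = 0.6796 day⁻¹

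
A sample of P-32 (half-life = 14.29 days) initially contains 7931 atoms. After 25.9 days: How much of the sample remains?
N = N₀(1/2)^(t/t½) = 2258 atoms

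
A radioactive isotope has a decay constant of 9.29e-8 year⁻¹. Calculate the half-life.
t½ = ln(2)/λ = 7.461e6 years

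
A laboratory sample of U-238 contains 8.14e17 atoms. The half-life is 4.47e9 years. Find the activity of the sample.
A = λN = 1.262e8 decays/year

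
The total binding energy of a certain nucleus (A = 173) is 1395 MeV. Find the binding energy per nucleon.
B.E./A = 1395/173 = 8.064 MeV/nucleon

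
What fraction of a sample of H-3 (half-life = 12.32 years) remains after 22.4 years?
N/N₀ = (1/2)^(t/t½) = 0.2836 = 28.4%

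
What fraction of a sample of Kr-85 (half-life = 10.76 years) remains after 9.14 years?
N/N₀ = (1/2)^(t/t½) = 0.555 = 55.5%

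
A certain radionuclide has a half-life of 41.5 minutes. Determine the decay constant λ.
λ = ln(2)/t½ = 0.0167 minute⁻¹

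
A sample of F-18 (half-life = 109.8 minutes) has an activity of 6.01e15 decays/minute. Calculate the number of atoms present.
N = A/λ = 9.52e17 atoms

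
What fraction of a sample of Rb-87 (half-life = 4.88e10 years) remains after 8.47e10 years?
N/N₀ = (1/2)^(t/t½) = 0.3003 = 30%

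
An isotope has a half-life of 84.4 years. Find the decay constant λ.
λ = ln(2)/t½ = 0.008213 year⁻¹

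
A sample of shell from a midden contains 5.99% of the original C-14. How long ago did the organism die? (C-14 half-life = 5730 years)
Age = t½ × log₂(1/ratio) = 23270 years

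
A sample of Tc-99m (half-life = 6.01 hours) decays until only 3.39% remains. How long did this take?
t = t½ × log₂(N₀/N) = 29.34 hours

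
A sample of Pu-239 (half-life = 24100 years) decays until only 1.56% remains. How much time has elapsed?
t = t½ × log₂(N₀/N) = 1.447e5 years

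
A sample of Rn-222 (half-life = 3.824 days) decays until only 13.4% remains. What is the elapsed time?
t = t½ × log₂(N₀/N) = 11.09 days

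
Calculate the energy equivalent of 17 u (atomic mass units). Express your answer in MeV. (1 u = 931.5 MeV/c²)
E = mc² = 15840 MeV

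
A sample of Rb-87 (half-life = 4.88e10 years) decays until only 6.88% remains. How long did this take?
t = t½ × log₂(N₀/N) = 1.884e11 years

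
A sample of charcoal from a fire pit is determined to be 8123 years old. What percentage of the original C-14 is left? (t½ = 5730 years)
N/N₀ = (1/2)^(t/t½) = 0.3743 = 37.4%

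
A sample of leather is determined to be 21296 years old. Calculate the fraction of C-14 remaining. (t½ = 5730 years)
N/N₀ = (1/2)^(t/t½) = 0.07607 = 7.61%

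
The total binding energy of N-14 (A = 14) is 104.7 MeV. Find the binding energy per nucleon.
B.E./A = 104.7/14 = 7.479 MeV/nucleon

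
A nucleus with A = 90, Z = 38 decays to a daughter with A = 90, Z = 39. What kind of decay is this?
ΔA = 0, ΔZ = +1 ⇒ beta-minus decay (β⁻)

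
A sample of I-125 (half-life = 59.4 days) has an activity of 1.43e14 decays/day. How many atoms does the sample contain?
N = A/λ = 1.225e16 atoms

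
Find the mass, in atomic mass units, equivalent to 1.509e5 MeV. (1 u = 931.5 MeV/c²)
m = E/c² = 162 u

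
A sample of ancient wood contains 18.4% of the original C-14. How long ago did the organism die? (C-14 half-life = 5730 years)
Age = t½ × log₂(1/ratio) = 13990 years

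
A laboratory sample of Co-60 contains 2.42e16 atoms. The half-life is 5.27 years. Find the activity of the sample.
A = λN = 3.183e15 decays/year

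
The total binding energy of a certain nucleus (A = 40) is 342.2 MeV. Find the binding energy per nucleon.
B.E./A = 342.2/40 = 8.555 MeV/nucleon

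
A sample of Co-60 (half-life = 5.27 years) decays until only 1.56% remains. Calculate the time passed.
t = t½ × log₂(N₀/N) = 31.63 years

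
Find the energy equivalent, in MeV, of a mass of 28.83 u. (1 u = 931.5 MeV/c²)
E = mc² = 26860 MeV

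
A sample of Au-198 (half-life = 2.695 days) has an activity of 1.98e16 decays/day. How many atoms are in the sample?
N = A/λ = 7.698e16 atoms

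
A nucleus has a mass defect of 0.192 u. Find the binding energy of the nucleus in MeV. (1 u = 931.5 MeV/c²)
B.E. = Δm × 931.5 = 178.8 MeV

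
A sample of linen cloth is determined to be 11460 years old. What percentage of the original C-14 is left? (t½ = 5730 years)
N/N₀ = (1/2)^(t/t½) = 0.25 = 25%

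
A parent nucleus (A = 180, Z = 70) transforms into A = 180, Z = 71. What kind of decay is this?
ΔA = 0, ΔZ = +1 ⇒ beta-minus decay (β⁻)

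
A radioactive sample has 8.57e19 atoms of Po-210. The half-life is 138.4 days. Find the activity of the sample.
A = λN = 4.292e17 decays/day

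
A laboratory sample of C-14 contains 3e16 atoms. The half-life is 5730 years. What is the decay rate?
A = λN = 3.629e12 decays/year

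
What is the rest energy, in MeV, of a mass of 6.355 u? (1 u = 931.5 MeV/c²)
E = mc² = 5920 MeV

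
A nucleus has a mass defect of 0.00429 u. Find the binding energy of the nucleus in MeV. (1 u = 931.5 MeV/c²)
B.E. = Δm × 931.5 = 3.996 MeV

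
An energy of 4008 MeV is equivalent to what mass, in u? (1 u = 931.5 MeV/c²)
m = E/c² = 4.303 u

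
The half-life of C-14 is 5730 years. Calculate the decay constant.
λ = ln(2)/t½ = 1.21e-4 year⁻¹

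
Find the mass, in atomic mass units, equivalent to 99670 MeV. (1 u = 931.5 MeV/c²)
m = E/c² = 107 u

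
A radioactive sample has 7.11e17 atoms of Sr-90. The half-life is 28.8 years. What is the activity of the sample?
A = λN = 1.711e16 decays/year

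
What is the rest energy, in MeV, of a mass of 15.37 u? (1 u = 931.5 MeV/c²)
E = mc² = 14320 MeV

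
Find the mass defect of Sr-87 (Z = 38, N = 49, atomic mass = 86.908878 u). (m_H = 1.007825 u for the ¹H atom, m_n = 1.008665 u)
Δm = Z·m_H + N·m_n − M = 0.8131 u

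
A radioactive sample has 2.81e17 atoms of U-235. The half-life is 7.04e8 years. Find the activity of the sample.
A = λN = 2.767e8 decays/year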